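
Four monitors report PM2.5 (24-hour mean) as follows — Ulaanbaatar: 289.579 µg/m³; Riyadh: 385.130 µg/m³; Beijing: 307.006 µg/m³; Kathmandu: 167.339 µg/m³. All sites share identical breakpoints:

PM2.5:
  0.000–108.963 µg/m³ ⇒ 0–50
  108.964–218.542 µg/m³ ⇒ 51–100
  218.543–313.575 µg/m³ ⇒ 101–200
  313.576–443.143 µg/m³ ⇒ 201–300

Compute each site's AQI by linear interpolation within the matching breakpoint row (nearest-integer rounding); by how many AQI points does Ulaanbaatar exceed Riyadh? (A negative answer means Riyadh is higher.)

Ulaanbaatar 289.579: bracket 218.543–313.575 → index 101–200; slope 99/95.032, offset 71.036.
AQI = 101 + 99/95.032·71.036 ≈ 175.00 ⇒ 175.
Riyadh 385.130: bracket 313.576–443.143 → index 201–300; slope 99/129.567, offset 71.554.
AQI = 201 + 99/129.567·71.554 ≈ 255.67 ⇒ 256.
Beijing: 307.006 lies in 218.543–313.575, so I_lo=101, I_hi=200, C_lo=218.543, C_hi=313.575.
(200−101)/(313.575−218.543) × (307.006−218.543) + 101 = 99/95.032 × 88.463 + 101 ≈ 193.16 → 193.
Kathmandu 167.339: bracket 108.964–218.542 → index 51–100; slope 49/109.578, offset 58.375.
AQI = 51 + 49/109.578·58.375 ≈ 77.10 ⇒ 77.
AQIs: Ulaanbaatar=175, Riyadh=256, Beijing=193, Kathmandu=77. Ulaanbaatar (175) − Riyadh (256) = -81.

-81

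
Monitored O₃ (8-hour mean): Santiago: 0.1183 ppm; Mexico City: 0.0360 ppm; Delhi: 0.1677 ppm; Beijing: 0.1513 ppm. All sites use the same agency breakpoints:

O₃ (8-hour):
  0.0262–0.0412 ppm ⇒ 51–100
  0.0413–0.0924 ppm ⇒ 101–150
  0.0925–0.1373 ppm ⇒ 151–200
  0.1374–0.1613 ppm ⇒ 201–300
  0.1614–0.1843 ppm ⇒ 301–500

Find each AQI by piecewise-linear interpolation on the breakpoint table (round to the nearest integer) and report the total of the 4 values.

Santiago: row 0.0925–0.1373 (AQI 151–200). (200−151)·(0.1183−0.0925)/(0.1373−0.0925) + 151 = 49·0.0258/0.0448 + 151 ≈ 179.22 → 179.
Mexico City 0.0360: bracket 0.0262–0.0412 → index 51–100; slope 49/0.0150, offset 0.0098.
AQI = 51 + 49/0.0150·0.0098 ≈ 83.01 ⇒ 83.
Delhi: 0.1677 ∈ [0.1614, 0.1843] ↔ index [301, 500].
301 + (0.1677−0.1614)·(500−301)/(0.1843−0.1614) = 301 + 0.0063·199/0.0229 ≈ 355.75, so AQI = 356.
Beijing: 0.1513 ∈ [0.1374, 0.1613] ↔ index [201, 300].
201 + (0.1513−0.1374)·(300−201)/(0.1613−0.1374) = 201 + 0.0139·99/0.0239 ≈ 258.58, so AQI = 259.
AQIs: Santiago=179, Mexico City=83, Delhi=356, Beijing=259. Sum = 179 + 83 + 356 + 259 = 877.

877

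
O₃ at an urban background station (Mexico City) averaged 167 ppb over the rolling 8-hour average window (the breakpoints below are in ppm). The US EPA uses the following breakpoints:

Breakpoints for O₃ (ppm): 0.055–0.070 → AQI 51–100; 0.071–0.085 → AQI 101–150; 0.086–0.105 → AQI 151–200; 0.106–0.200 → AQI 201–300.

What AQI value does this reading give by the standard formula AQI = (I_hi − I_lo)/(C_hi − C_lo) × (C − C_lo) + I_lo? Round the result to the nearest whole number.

Convert: 167 ppb = 0.167 ppm.
O₃ 0.167: bracket 0.106–0.200 → index 201–300; slope 99/0.094, offset 0.061.
AQI = 201 + 99/0.094·0.061 ≈ 265.24 ⇒ 265.
AQI 265 falls in the Very Unhealthy category.

265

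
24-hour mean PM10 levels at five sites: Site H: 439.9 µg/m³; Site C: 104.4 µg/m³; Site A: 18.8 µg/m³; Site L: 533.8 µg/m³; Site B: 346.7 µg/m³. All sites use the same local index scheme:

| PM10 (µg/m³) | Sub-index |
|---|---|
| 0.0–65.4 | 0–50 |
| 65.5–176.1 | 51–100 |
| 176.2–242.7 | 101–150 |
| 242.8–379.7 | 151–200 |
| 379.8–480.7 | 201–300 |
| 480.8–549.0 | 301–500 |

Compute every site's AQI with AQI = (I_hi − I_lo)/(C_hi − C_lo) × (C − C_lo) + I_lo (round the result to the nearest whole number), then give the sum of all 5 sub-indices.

Site H 439.9: bracket 379.8–480.7 → index 201–300; slope 99/100.9, offset 60.1.
AQI = 201 + 99/100.9·60.1 ≈ 259.97 ⇒ 260.
Site C: 104.4 lies in 65.5–176.1, so I_lo=51, I_hi=100, C_lo=65.5, C_hi=176.1.
(100−51)/(176.1−65.5) × (104.4−65.5) + 51 = 49/110.6 × 38.9 + 51 ≈ 68.23 → 68.
Site A: row 0.0–65.4 (AQI 0–50). (50−0)·(18.8−0.0)/(65.4−0.0) + 0 = 50·18.8/65.4 + 0 ≈ 14.37 → 14.
Site L: row 480.8–549.0 (AQI 301–500). (500−301)·(533.8−480.8)/(549.0−480.8) + 301 = 199·53.0/68.2 + 301 ≈ 455.65 → 456.
Site B: 346.7 ∈ [242.8, 379.7] ↔ index [151, 200].
151 + (346.7−242.8)·(200−151)/(379.7−242.8) = 151 + 103.9·49/136.9 ≈ 188.19, so AQI = 188.
AQIs: Site H=260, Site C=68, Site A=14, Site L=456, Site B=188. Sum = 260 + 68 + 14 + 456 + 188 = 986.

986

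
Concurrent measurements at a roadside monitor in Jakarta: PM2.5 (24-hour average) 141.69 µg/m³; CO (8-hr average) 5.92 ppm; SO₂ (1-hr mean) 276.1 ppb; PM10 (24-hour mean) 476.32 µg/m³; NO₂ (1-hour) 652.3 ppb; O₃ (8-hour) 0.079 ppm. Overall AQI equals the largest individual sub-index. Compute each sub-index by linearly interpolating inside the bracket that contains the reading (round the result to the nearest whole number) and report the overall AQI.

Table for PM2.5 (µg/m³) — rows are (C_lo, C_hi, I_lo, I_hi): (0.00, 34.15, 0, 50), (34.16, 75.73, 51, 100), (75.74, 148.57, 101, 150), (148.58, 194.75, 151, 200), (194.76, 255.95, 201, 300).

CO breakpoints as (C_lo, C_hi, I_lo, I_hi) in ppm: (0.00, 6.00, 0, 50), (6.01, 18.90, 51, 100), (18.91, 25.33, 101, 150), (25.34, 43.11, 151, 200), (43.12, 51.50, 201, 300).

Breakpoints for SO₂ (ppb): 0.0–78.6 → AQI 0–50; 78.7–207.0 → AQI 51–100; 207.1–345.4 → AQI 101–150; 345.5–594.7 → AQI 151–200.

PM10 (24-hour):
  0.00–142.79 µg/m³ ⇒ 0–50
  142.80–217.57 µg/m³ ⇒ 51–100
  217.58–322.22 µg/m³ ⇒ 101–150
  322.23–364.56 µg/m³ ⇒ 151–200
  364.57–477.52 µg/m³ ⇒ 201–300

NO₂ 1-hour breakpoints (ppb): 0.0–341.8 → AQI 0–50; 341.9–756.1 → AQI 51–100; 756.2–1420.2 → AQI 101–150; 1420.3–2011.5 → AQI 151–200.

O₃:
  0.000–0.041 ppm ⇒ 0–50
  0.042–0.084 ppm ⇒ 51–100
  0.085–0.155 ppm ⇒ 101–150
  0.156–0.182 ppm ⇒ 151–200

PM2.5: 141.69 lies in 75.74–148.57, so I_lo=101, I_hi=150, C_lo=75.74, C_hi=148.57.
(150−101)/(148.57−75.74) × (141.69−75.74) + 101 = 49/72.83 × 65.95 + 101 ≈ 145.37 → 145.
CO: 5.92 ∈ [0.00, 6.00] ↔ index [0, 50].
0 + (5.92−0.00)·(50−0)/(6.00−0.00) = 0 + 5.92·50/6.00 ≈ 49.33, so AQI = 49.
SO₂: 276.1 lies in 207.1–345.4, so I_lo=101, I_hi=150, C_lo=207.1, C_hi=345.4.
(150−101)/(345.4−207.1) × (276.1−207.1) + 101 = 49/138.3 × 69.0 + 101 ≈ 125.45 → 125.
PM10 476.32: bracket 364.57–477.52 → index 201–300; slope 99/112.95, offset 111.75.
AQI = 201 + 99/112.95·111.75 ≈ 298.95 ⇒ 299.
NO₂ 652.3: bracket 341.9–756.1 → index 51–100; slope 49/414.2, offset 310.4.
AQI = 51 + 49/414.2·310.4 ≈ 87.72 ⇒ 88.
O₃ 0.079: bracket 0.042–0.084 → index 51–100; slope 49/0.042, offset 0.037.
AQI = 51 + 49/0.042·0.037 ≈ 94.17 ⇒ 94.
Sub-indices: PM2.5→145, CO→49, SO₂→125, PM10→299, NO₂→88, O₃→94. Overall AQI = max = 299; dominant pollutant is PM10.

299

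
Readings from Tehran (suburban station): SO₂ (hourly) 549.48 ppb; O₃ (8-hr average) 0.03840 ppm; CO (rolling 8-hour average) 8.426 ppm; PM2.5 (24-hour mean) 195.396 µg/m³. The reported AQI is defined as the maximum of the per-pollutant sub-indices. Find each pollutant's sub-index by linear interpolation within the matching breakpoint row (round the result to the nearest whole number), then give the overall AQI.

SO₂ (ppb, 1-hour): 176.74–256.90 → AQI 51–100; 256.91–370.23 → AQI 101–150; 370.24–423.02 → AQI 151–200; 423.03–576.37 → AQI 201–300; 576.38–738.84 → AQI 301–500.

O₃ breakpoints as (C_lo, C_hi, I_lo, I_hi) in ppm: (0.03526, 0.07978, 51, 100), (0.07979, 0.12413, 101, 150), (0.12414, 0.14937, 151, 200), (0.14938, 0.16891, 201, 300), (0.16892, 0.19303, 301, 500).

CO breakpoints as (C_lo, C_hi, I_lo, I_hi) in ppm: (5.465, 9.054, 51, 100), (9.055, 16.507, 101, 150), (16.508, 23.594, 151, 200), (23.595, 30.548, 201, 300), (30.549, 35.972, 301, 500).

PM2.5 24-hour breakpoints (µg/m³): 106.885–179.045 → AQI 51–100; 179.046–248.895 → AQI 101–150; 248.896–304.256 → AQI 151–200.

SO₂: 549.48 lies in 423.03–576.37, so I_lo=201, I_hi=300, C_lo=423.03, C_hi=576.37.
(300−201)/(576.37−423.03) × (549.48−423.03) + 201 = 99/153.34 × 126.45 + 201 ≈ 282.64 → 283.
O₃: 0.03840 ∈ [0.03526, 0.07978] ↔ index [51, 100].
51 + (0.03840−0.03526)·(100−51)/(0.07978−0.03526) = 51 + 0.00314·49/0.04452 ≈ 54.46, so AQI = 54.
CO 8.426: bracket 5.465–9.054 → index 51–100; slope 49/3.589, offset 2.961.
AQI = 51 + 49/3.589·2.961 ≈ 91.43 ⇒ 91.
PM2.5: row 179.046–248.895 (AQI 101–150). (150−101)·(195.396−179.046)/(248.895−179.046) + 101 = 49·16.350/69.849 + 101 ≈ 112.47 → 112.
Sub-indices: SO₂→283, O₃→54, CO→91, PM2.5→112. Overall AQI = max = 283; dominant pollutant is SO₂.
AQI 283: Very Unhealthy.

283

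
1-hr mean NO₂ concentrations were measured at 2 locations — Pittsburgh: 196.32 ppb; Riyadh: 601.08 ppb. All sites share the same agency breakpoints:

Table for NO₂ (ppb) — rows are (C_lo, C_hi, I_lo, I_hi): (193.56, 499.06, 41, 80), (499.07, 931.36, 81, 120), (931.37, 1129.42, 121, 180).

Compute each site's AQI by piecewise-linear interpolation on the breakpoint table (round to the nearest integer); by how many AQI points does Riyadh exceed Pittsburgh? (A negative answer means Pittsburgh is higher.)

49

Pittsburgh: row 193.56–499.06 (AQI 41–80). (80−41)·(196.32−193.56)/(499.06−193.56) + 41 = 39·2.76/305.50 + 41 ≈ 41.35 → 41.
Riyadh: row 499.07–931.36 (AQI 81–120). (120−81)·(601.08−499.07)/(931.36−499.07) + 81 = 39·102.01/432.29 + 81 ≈ 90.20 → 90.
AQIs: Pittsburgh=41, Riyadh=90. Riyadh (90) − Pittsburgh (41) = 49.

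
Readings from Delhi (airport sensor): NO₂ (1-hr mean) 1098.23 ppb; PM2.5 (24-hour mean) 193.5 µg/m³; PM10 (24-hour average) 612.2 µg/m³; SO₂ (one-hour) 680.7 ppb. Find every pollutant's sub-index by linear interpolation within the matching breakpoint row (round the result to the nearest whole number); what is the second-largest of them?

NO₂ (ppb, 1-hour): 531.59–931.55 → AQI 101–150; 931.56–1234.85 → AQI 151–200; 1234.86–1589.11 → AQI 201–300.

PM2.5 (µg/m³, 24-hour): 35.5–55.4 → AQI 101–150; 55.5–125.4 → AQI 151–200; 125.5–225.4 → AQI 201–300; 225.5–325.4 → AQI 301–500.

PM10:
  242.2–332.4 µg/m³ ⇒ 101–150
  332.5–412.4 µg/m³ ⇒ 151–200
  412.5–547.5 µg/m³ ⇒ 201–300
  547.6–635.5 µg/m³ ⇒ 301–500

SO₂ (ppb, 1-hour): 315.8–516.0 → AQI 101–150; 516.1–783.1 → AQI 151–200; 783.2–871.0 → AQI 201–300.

268

NO₂: 1098.23 lies in 931.56–1234.85, so I_lo=151, I_hi=200, C_lo=931.56, C_hi=1234.85.
(200−151)/(1234.85−931.56) × (1098.23−931.56) + 151 = 49/303.29 × 166.67 + 151 ≈ 177.93 → 178.
PM2.5: row 125.5–225.4 (AQI 201–300). (300−201)·(193.5−125.5)/(225.4−125.5) + 201 = 99·68.0/99.9 + 201 ≈ 268.39 → 268.
PM10: row 547.6–635.5 (AQI 301–500). (500−301)·(612.2−547.6)/(635.5−547.6) + 301 = 199·64.6/87.9 + 301 ≈ 447.25 → 447.
SO₂: row 516.1–783.1 (AQI 151–200). (200−151)·(680.7−516.1)/(783.1−516.1) + 151 = 49·164.6/267.0 + 151 ≈ 181.21 → 181.
Sub-indices: NO₂→178, PM2.5→268, PM10→447, SO₂→181. Ranked high→low: 447, 268, 181, 178. Second-highest sub-index = 268.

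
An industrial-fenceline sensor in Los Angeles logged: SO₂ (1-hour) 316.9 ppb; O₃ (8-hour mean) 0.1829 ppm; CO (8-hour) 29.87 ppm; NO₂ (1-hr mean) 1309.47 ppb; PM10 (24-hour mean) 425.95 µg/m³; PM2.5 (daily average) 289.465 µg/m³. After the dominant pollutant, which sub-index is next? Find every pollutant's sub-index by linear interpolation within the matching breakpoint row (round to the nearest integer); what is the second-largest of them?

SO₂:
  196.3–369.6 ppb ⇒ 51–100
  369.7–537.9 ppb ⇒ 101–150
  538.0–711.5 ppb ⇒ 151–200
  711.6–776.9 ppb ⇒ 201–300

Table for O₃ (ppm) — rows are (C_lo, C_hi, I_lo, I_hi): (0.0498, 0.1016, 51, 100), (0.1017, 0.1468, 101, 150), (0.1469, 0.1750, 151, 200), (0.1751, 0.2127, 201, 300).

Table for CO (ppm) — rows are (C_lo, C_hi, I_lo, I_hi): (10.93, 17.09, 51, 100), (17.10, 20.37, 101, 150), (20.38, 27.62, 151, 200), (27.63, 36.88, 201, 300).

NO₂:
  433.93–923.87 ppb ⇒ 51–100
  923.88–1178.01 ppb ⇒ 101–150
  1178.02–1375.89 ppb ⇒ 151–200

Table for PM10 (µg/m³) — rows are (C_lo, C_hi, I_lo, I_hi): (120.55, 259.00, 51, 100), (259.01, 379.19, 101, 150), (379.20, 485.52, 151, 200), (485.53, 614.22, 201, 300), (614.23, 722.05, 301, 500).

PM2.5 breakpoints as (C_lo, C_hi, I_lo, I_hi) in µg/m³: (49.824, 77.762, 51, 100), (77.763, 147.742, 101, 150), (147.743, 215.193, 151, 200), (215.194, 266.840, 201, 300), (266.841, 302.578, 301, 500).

SO₂: 316.9 lies in 196.3–369.6, so I_lo=51, I_hi=100, C_lo=196.3, C_hi=369.6.
(100−51)/(369.6−196.3) × (316.9−196.3) + 51 = 49/173.3 × 120.6 + 51 ≈ 85.10 → 85.
O₃: 0.1829 ∈ [0.1751, 0.2127] ↔ index [201, 300].
201 + (0.1829−0.1751)·(300−201)/(0.2127−0.1751) = 201 + 0.0078·99/0.0376 ≈ 221.54, so AQI = 222.
CO 29.87: bracket 27.63–36.88 → index 201–300; slope 99/9.25, offset 2.24.
AQI = 201 + 99/9.25·2.24 ≈ 224.97 ⇒ 225.
NO₂: 1309.47 ∈ [1178.02, 1375.89] ↔ index [151, 200].
151 + (1309.47−1178.02)·(200−151)/(1375.89−1178.02) = 151 + 131.45·49/197.87 ≈ 183.55, so AQI = 184.
PM10: row 379.20–485.52 (AQI 151–200). (200−151)·(425.95−379.20)/(485.52−379.20) + 151 = 49·46.75/106.32 + 151 ≈ 172.55 → 173.
PM2.5: 289.465 ∈ [266.841, 302.578] ↔ index [301, 500].
301 + (289.465−266.841)·(500−301)/(302.578−266.841) = 301 + 22.624·199/35.737 ≈ 426.98, so AQI = 427.
Sub-indices: SO₂→85, O₃→222, CO→225, NO₂→184, PM10→173, PM2.5→427. Ranked high→low: 427, 225, 222, 184, 173, 85. Second-highest sub-index = 225.

225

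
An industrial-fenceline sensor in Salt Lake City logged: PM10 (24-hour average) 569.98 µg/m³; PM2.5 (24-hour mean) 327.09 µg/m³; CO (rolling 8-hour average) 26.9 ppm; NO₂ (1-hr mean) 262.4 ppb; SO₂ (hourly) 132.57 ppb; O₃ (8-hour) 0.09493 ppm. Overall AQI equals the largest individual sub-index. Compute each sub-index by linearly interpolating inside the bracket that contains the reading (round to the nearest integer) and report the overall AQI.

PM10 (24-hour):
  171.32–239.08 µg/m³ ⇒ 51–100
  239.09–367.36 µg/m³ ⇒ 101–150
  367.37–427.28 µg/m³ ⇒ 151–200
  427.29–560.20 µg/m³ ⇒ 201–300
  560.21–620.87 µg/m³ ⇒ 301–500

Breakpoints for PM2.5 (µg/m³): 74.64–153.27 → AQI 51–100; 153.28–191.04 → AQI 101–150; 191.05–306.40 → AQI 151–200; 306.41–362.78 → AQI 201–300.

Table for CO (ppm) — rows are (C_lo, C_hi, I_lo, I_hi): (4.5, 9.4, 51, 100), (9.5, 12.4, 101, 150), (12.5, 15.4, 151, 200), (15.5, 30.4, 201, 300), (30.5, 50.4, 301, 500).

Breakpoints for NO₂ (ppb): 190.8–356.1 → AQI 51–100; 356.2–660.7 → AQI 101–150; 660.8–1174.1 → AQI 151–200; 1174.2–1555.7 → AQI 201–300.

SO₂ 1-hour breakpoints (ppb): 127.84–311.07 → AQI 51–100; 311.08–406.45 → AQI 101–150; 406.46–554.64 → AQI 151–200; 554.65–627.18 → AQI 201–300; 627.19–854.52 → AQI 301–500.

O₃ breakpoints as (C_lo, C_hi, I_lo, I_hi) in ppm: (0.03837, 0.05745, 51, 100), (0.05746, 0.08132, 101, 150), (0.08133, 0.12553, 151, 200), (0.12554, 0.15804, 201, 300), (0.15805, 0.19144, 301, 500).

333

PM10 569.98: bracket 560.21–620.87 → index 301–500; slope 199/60.66, offset 9.77.
AQI = 301 + 199/60.66·9.77 ≈ 333.05 ⇒ 333.
PM2.5: row 306.41–362.78 (AQI 201–300). (300−201)·(327.09−306.41)/(362.78−306.41) + 201 = 99·20.68/56.37 + 201 ≈ 237.32 → 237.
CO: 26.9 lies in 15.5–30.4, so I_lo=201, I_hi=300, C_lo=15.5, C_hi=30.4.
(300−201)/(30.4−15.5) × (26.9−15.5) + 201 = 99/14.9 × 11.4 + 201 ≈ 276.74 → 277.
NO₂: 262.4 ∈ [190.8, 356.1] ↔ index [51, 100].
51 + (262.4−190.8)·(100−51)/(356.1−190.8) = 51 + 71.6·49/165.3 ≈ 72.22, so AQI = 72.
SO₂: 132.57 lies in 127.84–311.07, so I_lo=51, I_hi=100, C_lo=127.84, C_hi=311.07.
(100−51)/(311.07−127.84) × (132.57−127.84) + 51 = 49/183.23 × 4.73 + 51 ≈ 52.26 → 52.
O₃ 0.09493: bracket 0.08133–0.12553 → index 151–200; slope 49/0.04420, offset 0.01360.
AQI = 151 + 49/0.04420·0.01360 ≈ 166.08 ⇒ 166.
Sub-indices: PM10→333, PM2.5→237, CO→277, NO₂→72, SO₂→52, O₃→166. Overall AQI = max = 333; dominant pollutant is PM10.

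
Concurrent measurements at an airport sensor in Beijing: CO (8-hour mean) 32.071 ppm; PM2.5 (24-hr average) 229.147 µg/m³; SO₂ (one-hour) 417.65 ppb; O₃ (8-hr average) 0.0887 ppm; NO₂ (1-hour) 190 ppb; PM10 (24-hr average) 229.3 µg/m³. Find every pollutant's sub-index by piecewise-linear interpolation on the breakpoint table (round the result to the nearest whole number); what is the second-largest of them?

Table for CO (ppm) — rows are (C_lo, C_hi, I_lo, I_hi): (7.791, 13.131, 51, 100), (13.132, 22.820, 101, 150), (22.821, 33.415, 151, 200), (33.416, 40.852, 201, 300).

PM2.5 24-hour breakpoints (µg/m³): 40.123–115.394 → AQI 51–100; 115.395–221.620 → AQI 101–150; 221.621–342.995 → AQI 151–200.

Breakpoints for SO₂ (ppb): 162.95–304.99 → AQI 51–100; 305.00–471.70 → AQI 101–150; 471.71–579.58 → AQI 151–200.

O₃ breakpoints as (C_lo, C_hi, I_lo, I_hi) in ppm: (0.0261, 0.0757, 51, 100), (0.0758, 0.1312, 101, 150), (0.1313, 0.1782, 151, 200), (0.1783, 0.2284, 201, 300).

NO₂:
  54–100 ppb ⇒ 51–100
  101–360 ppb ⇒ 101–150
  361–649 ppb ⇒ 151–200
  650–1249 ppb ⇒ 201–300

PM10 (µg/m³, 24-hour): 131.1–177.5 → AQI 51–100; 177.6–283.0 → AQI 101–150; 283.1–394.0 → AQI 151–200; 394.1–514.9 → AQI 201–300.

CO: 32.071 lies in 22.821–33.415, so I_lo=151, I_hi=200, C_lo=22.821, C_hi=33.415.
(200−151)/(33.415−22.821) × (32.071−22.821) + 151 = 49/10.594 × 9.250 + 151 ≈ 193.78 → 194.
PM2.5: 229.147 lies in 221.621–342.995, so I_lo=151, I_hi=200, C_lo=221.621, C_hi=342.995.
(200−151)/(342.995−221.621) × (229.147−221.621) + 151 = 49/121.374 × 7.526 + 151 ≈ 154.04 → 154.
SO₂: 417.65 ∈ [305.00, 471.70] ↔ index [101, 150].
101 + (417.65−305.00)·(150−101)/(471.70−305.00) = 101 + 112.65·49/166.70 ≈ 134.11, so AQI = 134.
O₃: row 0.0758–0.1312 (AQI 101–150). (150−101)·(0.0887−0.0758)/(0.1312−0.0758) + 101 = 49·0.0129/0.0554 + 101 ≈ 112.41 → 112.
NO₂ 190: bracket 101–360 → index 101–150; slope 49/259, offset 89.
AQI = 101 + 49/259·89 ≈ 117.84 ⇒ 118.
PM10: 229.3 lies in 177.6–283.0, so I_lo=101, I_hi=150, C_lo=177.6, C_hi=283.0.
(150−101)/(283.0−177.6) × (229.3−177.6) + 101 = 49/105.4 × 51.7 + 101 ≈ 125.04 → 125.
Sub-indices: CO→194, PM2.5→154, SO₂→134, O₃→112, NO₂→118, PM10→125. Ranked high→low: 194, 154, 134, 125, 118, 112. Second-highest sub-index = 154.

154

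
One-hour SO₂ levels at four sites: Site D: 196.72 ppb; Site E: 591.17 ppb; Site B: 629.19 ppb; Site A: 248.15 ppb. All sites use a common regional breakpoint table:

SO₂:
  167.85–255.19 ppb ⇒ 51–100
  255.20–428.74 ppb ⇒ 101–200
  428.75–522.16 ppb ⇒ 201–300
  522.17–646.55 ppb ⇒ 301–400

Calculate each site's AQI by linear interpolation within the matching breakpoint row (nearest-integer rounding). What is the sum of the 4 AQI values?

Site D: 196.72 lies in 167.85–255.19, so I_lo=51, I_hi=100, C_lo=167.85, C_hi=255.19.
(100−51)/(255.19−167.85) × (196.72−167.85) + 51 = 49/87.34 × 28.87 + 51 ≈ 67.20 → 67.
Site E: row 522.17–646.55 (AQI 301–400). (400−301)·(591.17−522.17)/(646.55−522.17) + 301 = 99·69.00/124.38 + 301 ≈ 355.92 → 356.
Site B 629.19: bracket 522.17–646.55 → index 301–400; slope 99/124.38, offset 107.02.
AQI = 301 + 99/124.38·107.02 ≈ 386.18 ⇒ 386.
Site A 248.15: bracket 167.85–255.19 → index 51–100; slope 49/87.34, offset 80.30.
AQI = 51 + 49/87.34·80.30 ≈ 96.05 ⇒ 96.
AQIs: Site D=67, Site E=356, Site B=386, Site A=96. Sum = 67 + 356 + 386 + 96 = 905.

905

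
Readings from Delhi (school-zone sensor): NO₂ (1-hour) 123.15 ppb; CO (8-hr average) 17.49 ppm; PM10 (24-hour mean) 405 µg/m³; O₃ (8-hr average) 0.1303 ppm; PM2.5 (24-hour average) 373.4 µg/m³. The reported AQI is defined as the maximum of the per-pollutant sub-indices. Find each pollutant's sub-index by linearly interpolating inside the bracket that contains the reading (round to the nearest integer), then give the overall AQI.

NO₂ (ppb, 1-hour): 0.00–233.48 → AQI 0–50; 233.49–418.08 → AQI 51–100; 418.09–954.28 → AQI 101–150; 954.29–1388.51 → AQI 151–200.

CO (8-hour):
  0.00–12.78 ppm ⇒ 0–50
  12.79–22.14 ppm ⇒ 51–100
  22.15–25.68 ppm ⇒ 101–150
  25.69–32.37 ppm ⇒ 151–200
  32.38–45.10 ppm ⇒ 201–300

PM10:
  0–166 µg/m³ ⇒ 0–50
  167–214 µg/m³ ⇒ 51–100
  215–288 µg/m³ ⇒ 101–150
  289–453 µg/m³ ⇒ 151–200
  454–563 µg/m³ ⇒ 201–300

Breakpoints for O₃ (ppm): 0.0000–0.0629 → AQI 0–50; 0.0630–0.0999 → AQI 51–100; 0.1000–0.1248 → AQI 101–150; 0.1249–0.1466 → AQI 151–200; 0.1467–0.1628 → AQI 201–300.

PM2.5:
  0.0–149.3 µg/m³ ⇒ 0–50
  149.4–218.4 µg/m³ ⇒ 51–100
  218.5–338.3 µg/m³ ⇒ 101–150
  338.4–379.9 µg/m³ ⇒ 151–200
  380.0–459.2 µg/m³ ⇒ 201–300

NO₂: 123.15 lies in 0.00–233.48, so I_lo=0, I_hi=50, C_lo=0.00, C_hi=233.48.
(50−0)/(233.48−0.00) × (123.15−0.00) + 0 = 50/233.48 × 123.15 + 0 ≈ 26.37 → 26.
CO: row 12.79–22.14 (AQI 51–100). (100−51)·(17.49−12.79)/(22.14−12.79) + 51 = 49·4.70/9.35 + 51 ≈ 75.63 → 76.
PM10: 405 lies in 289–453, so I_lo=151, I_hi=200, C_lo=289, C_hi=453.
(200−151)/(453−289) × (405−289) + 151 = 49/164 × 116 + 151 ≈ 185.66 → 186.
O₃: row 0.1249–0.1466 (AQI 151–200). (200−151)·(0.1303−0.1249)/(0.1466−0.1249) + 151 = 49·0.0054/0.0217 + 151 ≈ 163.19 → 163.
PM2.5: 373.4 ∈ [338.4, 379.9] ↔ index [151, 200].
151 + (373.4−338.4)·(200−151)/(379.9−338.4) = 151 + 35.0·49/41.5 ≈ 192.33, so AQI = 192.
Sub-indices: NO₂→26, CO→76, PM10→186, O₃→163, PM2.5→192. Overall AQI = max = 192; dominant pollutant is PM2.5.
AQI 192: Unhealthy.

192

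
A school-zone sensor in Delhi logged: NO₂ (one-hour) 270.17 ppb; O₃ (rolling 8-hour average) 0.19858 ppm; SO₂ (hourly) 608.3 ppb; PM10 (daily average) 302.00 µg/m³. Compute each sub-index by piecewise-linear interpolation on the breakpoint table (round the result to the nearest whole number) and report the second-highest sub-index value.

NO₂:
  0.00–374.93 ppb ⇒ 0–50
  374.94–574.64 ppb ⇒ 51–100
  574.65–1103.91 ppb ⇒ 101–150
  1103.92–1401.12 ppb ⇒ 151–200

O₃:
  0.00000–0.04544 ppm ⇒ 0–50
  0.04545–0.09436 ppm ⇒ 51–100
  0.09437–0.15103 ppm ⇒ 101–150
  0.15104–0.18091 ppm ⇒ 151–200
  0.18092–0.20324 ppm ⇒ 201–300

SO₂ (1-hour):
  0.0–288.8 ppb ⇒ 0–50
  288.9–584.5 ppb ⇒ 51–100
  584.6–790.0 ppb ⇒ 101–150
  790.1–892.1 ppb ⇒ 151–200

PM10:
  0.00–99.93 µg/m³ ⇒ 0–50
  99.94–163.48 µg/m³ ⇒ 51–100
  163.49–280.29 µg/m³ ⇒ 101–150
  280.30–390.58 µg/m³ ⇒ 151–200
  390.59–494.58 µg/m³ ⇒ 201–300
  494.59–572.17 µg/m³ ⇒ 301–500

161

NO₂ 270.17: bracket 0.00–374.93 → index 0–50; slope 50/374.93, offset 270.17.
AQI = 0 + 50/374.93·270.17 ≈ 36.03 ⇒ 36.
O₃ 0.19858: bracket 0.18092–0.20324 → index 201–300; slope 99/0.02232, offset 0.01766.
AQI = 201 + 99/0.02232·0.01766 ≈ 279.33 ⇒ 279.
SO₂: 608.3 ∈ [584.6, 790.0] ↔ index [101, 150].
101 + (608.3−584.6)·(150−101)/(790.0−584.6) = 101 + 23.7·49/205.4 ≈ 106.65, so AQI = 107.
PM10: row 280.30–390.58 (AQI 151–200). (200−151)·(302.00−280.30)/(390.58−280.30) + 151 = 49·21.70/110.28 + 151 ≈ 160.64 → 161.
Sub-indices: NO₂→36, O₃→279, SO₂→107, PM10→161. Ranked high→low: 279, 161, 107, 36. Second-highest sub-index = 161.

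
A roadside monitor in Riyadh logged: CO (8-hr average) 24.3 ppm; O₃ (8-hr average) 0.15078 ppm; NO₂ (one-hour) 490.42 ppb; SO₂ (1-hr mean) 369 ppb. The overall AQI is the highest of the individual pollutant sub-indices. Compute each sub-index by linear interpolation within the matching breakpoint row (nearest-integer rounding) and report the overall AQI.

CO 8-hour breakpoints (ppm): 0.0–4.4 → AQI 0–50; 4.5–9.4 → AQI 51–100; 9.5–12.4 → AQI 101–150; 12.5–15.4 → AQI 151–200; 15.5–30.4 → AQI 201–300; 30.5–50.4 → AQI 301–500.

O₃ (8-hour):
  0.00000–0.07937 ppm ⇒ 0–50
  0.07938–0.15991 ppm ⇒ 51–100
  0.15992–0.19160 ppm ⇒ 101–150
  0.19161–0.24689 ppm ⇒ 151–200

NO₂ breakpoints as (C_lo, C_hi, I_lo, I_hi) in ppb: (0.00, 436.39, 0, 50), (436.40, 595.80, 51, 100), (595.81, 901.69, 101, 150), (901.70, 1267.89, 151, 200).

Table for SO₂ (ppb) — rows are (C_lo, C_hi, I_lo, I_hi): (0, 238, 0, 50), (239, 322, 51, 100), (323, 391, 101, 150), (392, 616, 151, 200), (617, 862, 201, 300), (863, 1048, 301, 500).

CO: 24.3 lies in 15.5–30.4, so I_lo=201, I_hi=300, C_lo=15.5, C_hi=30.4.
(300−201)/(30.4−15.5) × (24.3−15.5) + 201 = 99/14.9 × 8.8 + 201 ≈ 259.47 → 259.
O₃: row 0.07938–0.15991 (AQI 51–100). (100−51)·(0.15078−0.07938)/(0.15991−0.07938) + 51 = 49·0.07140/0.08053 + 51 ≈ 94.44 → 94.
NO₂ 490.42: bracket 436.40–595.80 → index 51–100; slope 49/159.40, offset 54.02.
AQI = 51 + 49/159.40·54.02 ≈ 67.61 ⇒ 68.
SO₂: 369 ∈ [323, 391] ↔ index [101, 150].
101 + (369−323)·(150−101)/(391−323) = 101 + 46·49/68 ≈ 134.15, so AQI = 134.
Sub-indices: CO→259, O₃→94, NO₂→68, SO₂→134. Overall AQI = max = 259; dominant pollutant is CO.

259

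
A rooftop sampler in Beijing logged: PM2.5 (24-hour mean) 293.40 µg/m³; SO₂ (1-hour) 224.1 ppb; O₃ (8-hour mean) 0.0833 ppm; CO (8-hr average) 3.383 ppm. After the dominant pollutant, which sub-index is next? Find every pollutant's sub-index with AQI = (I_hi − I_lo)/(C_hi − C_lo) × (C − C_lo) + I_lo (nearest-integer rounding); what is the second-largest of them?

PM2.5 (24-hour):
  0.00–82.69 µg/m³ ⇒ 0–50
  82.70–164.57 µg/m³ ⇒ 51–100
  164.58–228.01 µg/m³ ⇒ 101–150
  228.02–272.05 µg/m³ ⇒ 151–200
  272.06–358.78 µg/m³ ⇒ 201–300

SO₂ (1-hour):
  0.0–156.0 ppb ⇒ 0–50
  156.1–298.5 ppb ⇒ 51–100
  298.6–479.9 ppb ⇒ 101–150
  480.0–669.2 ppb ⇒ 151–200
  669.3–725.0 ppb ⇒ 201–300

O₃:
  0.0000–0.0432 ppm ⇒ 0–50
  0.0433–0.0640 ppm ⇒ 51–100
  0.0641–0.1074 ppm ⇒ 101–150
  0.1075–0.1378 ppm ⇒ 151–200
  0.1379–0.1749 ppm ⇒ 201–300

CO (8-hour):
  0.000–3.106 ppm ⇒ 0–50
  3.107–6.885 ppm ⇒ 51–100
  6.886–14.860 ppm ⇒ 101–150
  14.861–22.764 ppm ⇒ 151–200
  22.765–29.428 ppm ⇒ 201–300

123

PM2.5 293.40: bracket 272.06–358.78 → index 201–300; slope 99/86.72, offset 21.34.
AQI = 201 + 99/86.72·21.34 ≈ 225.36 ⇒ 225.
SO₂: row 156.1–298.5 (AQI 51–100). (100−51)·(224.1−156.1)/(298.5−156.1) + 51 = 49·68.0/142.4 + 51 ≈ 74.40 → 74.
O₃: 0.0833 lies in 0.0641–0.1074, so I_lo=101, I_hi=150, C_lo=0.0641, C_hi=0.1074.
(150−101)/(0.1074−0.0641) × (0.0833−0.0641) + 101 = 49/0.0433 × 0.0192 + 101 ≈ 122.73 → 123.
CO 3.383: bracket 3.107–6.885 → index 51–100; slope 49/3.778, offset 0.276.
AQI = 51 + 49/3.778·0.276 ≈ 54.58 ⇒ 55.
Sub-indices: PM2.5→225, SO₂→74, O₃→123, CO→55. Ranked high→low: 225, 123, 74, 55. Second-highest sub-index = 123.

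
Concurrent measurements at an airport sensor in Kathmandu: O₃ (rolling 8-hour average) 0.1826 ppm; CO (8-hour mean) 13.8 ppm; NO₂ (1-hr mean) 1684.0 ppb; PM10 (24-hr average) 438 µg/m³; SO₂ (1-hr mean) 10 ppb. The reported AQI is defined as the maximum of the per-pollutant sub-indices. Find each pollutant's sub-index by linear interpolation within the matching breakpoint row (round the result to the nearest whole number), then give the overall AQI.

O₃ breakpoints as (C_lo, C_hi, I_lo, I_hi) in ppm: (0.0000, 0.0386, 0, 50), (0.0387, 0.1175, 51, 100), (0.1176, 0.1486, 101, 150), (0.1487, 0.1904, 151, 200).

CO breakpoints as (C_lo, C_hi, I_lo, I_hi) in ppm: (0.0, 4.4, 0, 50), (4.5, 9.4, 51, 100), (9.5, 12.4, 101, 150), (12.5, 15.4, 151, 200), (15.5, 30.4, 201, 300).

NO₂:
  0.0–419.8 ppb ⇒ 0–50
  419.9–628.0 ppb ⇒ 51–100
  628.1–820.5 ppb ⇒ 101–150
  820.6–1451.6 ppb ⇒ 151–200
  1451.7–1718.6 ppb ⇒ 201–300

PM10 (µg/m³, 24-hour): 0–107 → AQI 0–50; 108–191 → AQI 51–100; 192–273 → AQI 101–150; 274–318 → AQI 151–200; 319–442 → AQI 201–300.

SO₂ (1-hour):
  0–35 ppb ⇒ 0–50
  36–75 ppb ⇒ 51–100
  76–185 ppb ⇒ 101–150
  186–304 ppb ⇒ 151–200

297

O₃ 0.1826: bracket 0.1487–0.1904 → index 151–200; slope 49/0.0417, offset 0.0339.
AQI = 151 + 49/0.0417·0.0339 ≈ 190.83 ⇒ 191.
CO: row 12.5–15.4 (AQI 151–200). (200−151)·(13.8−12.5)/(15.4−12.5) + 151 = 49·1.3/2.9 + 151 ≈ 172.97 → 173.
NO₂: row 1451.7–1718.6 (AQI 201–300). (300−201)·(1684.0−1451.7)/(1718.6−1451.7) + 201 = 99·232.3/266.9 + 201 ≈ 287.17 → 287.
PM10: 438 lies in 319–442, so I_lo=201, I_hi=300, C_lo=319, C_hi=442.
(300−201)/(442−319) × (438−319) + 201 = 99/123 × 119 + 201 ≈ 296.78 → 297.
SO₂ 10: bracket 0–35 → index 0–50; slope 50/35, offset 10.
AQI = 0 + 50/35·10 ≈ 14.29 ⇒ 14.
Sub-indices: O₃→191, CO→173, NO₂→287, PM10→297, SO₂→14. Overall AQI = max = 297; dominant pollutant is PM10.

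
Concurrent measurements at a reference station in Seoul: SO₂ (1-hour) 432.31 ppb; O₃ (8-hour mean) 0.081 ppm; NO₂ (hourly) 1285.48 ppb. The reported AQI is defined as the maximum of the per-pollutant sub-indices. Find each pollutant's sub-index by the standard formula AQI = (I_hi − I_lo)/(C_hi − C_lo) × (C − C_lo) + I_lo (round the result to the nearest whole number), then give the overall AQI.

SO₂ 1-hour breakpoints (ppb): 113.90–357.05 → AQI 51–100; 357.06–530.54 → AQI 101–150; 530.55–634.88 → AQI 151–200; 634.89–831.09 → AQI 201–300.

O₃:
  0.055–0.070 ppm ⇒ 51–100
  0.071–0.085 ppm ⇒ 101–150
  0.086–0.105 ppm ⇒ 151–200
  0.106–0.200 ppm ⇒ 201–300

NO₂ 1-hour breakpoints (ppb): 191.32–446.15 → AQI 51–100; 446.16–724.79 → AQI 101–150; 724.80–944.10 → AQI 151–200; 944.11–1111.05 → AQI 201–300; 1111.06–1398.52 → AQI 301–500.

SO₂ 432.31: bracket 357.06–530.54 → index 101–150; slope 49/173.48, offset 75.25.
AQI = 101 + 49/173.48·75.25 ≈ 122.25 ⇒ 122.
O₃: 0.081 lies in 0.071–0.085, so I_lo=101, I_hi=150, C_lo=0.071, C_hi=0.085.
(150−101)/(0.085−0.071) × (0.081−0.071) + 101 = 49/0.014 × 0.010 + 101 ≈ 136.00 → 136.
NO₂ 1285.48: bracket 1111.06–1398.52 → index 301–500; slope 199/287.46, offset 174.42.
AQI = 301 + 199/287.46·174.42 ≈ 421.75 ⇒ 422.
Sub-indices: SO₂→122, O₃→136, NO₂→422. Overall AQI = max = 422; dominant pollutant is NO₂.
AQI 422: Hazardous.

422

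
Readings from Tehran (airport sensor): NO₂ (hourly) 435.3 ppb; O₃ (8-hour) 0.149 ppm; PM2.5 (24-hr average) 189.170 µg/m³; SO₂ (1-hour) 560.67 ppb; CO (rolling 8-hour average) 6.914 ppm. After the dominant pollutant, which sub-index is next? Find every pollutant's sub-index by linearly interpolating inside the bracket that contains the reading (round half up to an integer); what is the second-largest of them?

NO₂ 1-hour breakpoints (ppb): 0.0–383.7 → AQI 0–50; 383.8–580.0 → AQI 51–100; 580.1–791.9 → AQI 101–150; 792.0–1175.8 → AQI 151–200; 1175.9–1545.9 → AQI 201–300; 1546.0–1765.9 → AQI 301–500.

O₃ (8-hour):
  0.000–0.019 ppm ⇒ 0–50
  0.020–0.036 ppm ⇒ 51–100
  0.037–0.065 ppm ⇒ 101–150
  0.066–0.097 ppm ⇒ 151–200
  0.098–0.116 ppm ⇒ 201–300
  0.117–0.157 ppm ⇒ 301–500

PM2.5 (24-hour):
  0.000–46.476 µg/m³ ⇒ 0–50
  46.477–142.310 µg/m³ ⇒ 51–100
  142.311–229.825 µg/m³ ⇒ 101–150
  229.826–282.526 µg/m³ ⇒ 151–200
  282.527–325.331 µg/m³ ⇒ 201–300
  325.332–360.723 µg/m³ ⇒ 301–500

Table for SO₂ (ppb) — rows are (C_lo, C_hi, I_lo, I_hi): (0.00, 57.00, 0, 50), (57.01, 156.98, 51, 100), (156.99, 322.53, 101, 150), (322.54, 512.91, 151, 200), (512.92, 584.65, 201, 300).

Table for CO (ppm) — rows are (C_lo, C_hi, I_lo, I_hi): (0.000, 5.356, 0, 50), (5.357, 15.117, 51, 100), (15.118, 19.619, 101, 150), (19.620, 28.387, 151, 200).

267

NO₂: row 383.8–580.0 (AQI 51–100). (100−51)·(435.3−383.8)/(580.0−383.8) + 51 = 49·51.5/196.2 + 51 ≈ 63.86 → 64.
O₃: 0.149 ∈ [0.117, 0.157] ↔ index [301, 500].
301 + (0.149−0.117)·(500−301)/(0.157−0.117) = 301 + 0.032·199/0.040 ≈ 460.20, so AQI = 460.
PM2.5: 189.170 ∈ [142.311, 229.825] ↔ index [101, 150].
101 + (189.170−142.311)·(150−101)/(229.825−142.311) = 101 + 46.859·49/87.514 ≈ 127.24, so AQI = 127.
SO₂: row 512.92–584.65 (AQI 201–300). (300−201)·(560.67−512.92)/(584.65−512.92) + 201 = 99·47.75/71.73 + 201 ≈ 266.90 → 267.
CO: 6.914 ∈ [5.357, 15.117] ↔ index [51, 100].
51 + (6.914−5.357)·(100−51)/(15.117−5.357) = 51 + 1.557·49/9.760 ≈ 58.82, so AQI = 59.
Sub-indices: NO₂→64, O₃→460, PM2.5→127, SO₂→267, CO→59. Ranked high→low: 460, 267, 127, 64, 59. Second-highest sub-index = 267.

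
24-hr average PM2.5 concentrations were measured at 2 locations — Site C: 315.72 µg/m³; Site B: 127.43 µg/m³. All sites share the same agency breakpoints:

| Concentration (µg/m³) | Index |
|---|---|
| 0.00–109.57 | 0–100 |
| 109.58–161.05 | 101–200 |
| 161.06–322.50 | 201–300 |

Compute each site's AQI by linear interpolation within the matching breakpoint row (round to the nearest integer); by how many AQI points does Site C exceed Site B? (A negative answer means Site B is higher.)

161

Site C: 315.72 ∈ [161.06, 322.50] ↔ index [201, 300].
201 + (315.72−161.06)·(300−201)/(322.50−161.06) = 201 + 154.66·99/161.44 ≈ 295.84, so AQI = 296.
Site B: 127.43 lies in 109.58–161.05, so I_lo=101, I_hi=200, C_lo=109.58, C_hi=161.05.
(200−101)/(161.05−109.58) × (127.43−109.58) + 101 = 99/51.47 × 17.85 + 101 ≈ 135.33 → 135.
AQIs: Site C=296, Site B=135. Site C (296) − Site B (135) = 161.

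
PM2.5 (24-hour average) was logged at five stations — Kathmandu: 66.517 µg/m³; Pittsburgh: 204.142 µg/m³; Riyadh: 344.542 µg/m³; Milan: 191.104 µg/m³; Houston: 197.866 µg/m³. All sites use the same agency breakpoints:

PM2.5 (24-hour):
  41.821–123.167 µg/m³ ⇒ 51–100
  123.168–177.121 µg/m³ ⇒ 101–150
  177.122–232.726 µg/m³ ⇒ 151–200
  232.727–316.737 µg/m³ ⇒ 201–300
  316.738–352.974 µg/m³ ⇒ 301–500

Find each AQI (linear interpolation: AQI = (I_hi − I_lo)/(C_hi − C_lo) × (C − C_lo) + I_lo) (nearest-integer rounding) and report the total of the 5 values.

Kathmandu 66.517: bracket 41.821–123.167 → index 51–100; slope 49/81.346, offset 24.696.
AQI = 51 + 49/81.346·24.696 ≈ 65.88 ⇒ 66.
Pittsburgh 204.142: bracket 177.122–232.726 → index 151–200; slope 49/55.604, offset 27.020.
AQI = 151 + 49/55.604·27.020 ≈ 174.81 ⇒ 175.
Riyadh: 344.542 lies in 316.738–352.974, so I_lo=301, I_hi=500, C_lo=316.738, C_hi=352.974.
(500−301)/(352.974−316.738) × (344.542−316.738) + 301 = 199/36.236 × 27.804 + 301 ≈ 453.69 → 454.
Milan 191.104: bracket 177.122–232.726 → index 151–200; slope 49/55.604, offset 13.982.
AQI = 151 + 49/55.604·13.982 ≈ 163.32 ⇒ 163.
Houston: 197.866 lies in 177.122–232.726, so I_lo=151, I_hi=200, C_lo=177.122, C_hi=232.726.
(200−151)/(232.726−177.122) × (197.866−177.122) + 151 = 49/55.604 × 20.744 + 151 ≈ 169.28 → 169.
AQIs: Kathmandu=66, Pittsburgh=175, Riyadh=454, Milan=163, Houston=169. Sum = 66 + 175 + 454 + 163 + 169 = 1027.

1027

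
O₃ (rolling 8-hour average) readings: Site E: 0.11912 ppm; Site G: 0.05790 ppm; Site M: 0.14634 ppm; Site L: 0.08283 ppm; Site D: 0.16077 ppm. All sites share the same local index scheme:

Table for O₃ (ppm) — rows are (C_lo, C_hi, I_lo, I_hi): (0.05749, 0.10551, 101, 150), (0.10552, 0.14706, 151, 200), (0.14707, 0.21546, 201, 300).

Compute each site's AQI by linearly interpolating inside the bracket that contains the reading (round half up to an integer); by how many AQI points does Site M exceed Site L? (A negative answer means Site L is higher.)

72

Site E 0.11912: bracket 0.10552–0.14706 → index 151–200; slope 49/0.04154, offset 0.01360.
AQI = 151 + 49/0.04154·0.01360 ≈ 167.04 ⇒ 167.
Site G: 0.05790 ∈ [0.05749, 0.10551] ↔ index [101, 150].
101 + (0.05790−0.05749)·(150−101)/(0.10551−0.05749) = 101 + 0.00041·49/0.04802 ≈ 101.42, so AQI = 101.
Site M: row 0.10552–0.14706 (AQI 151–200). (200−151)·(0.14634−0.10552)/(0.14706−0.10552) + 151 = 49·0.04082/0.04154 + 151 ≈ 199.15 → 199.
Site L: 0.08283 lies in 0.05749–0.10551, so I_lo=101, I_hi=150, C_lo=0.05749, C_hi=0.10551.
(150−101)/(0.10551−0.05749) × (0.08283−0.05749) + 101 = 49/0.04802 × 0.02534 + 101 ≈ 126.86 → 127.
Site D: 0.16077 ∈ [0.14707, 0.21546] ↔ index [201, 300].
201 + (0.16077−0.14707)·(300−201)/(0.21546−0.14707) = 201 + 0.01370·99/0.06839 ≈ 220.83, so AQI = 221.
AQIs: Site E=167, Site G=101, Site M=199, Site L=127, Site D=221. Site M (199) − Site L (127) = 72.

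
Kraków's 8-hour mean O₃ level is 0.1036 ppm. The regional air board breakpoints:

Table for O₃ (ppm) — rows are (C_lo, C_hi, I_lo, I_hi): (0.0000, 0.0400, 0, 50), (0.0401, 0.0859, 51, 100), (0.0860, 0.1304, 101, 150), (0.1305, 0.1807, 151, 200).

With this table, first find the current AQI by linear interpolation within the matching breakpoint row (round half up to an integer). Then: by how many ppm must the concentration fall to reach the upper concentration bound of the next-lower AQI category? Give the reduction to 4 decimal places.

O₃: 0.1036 ∈ [0.0860, 0.1304] ↔ index [101, 150].
101 + (0.1036−0.0860)·(150−101)/(0.1304−0.0860) = 101 + 0.0176·49/0.0444 ≈ 120.42, so AQI = 120.
Current AQI 120 is in the Unhealthy for Sensitive Groups range (101–150). The next-lower category tops out at AQI 100, whose upper concentration bound is 0.0859 ppm.
Reduction needed = 0.1036 − 0.0859 = 0.0177 ppm.

0.0177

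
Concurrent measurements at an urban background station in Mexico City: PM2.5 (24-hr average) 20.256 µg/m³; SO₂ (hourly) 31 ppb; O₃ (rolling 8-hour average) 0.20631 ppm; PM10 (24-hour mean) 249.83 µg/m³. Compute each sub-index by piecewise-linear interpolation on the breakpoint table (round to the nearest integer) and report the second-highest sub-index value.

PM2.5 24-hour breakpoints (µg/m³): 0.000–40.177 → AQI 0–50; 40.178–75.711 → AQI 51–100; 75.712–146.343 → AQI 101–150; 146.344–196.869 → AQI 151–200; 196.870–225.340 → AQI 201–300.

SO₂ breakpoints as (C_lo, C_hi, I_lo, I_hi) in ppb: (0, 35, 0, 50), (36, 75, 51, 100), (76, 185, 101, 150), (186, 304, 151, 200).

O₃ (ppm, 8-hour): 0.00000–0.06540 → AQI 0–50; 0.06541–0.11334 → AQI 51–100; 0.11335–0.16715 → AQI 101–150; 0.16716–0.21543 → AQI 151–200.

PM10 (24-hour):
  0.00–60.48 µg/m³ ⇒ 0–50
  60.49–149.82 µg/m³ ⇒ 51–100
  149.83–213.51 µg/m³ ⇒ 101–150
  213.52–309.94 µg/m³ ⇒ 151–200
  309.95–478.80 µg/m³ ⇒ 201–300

169

PM2.5: 20.256 lies in 0.000–40.177, so I_lo=0, I_hi=50, C_lo=0.000, C_hi=40.177.
(50−0)/(40.177−0.000) × (20.256−0.000) + 0 = 50/40.177 × 20.256 + 0 ≈ 25.21 → 25.
SO₂: 31 lies in 0–35, so I_lo=0, I_hi=50, C_lo=0, C_hi=35.
(50−0)/(35−0) × (31−0) + 0 = 50/35 × 31 + 0 ≈ 44.29 → 44.
O₃ 0.20631: bracket 0.16716–0.21543 → index 151–200; slope 49/0.04827, offset 0.03915.
AQI = 151 + 49/0.04827·0.03915 ≈ 190.74 ⇒ 191.
PM10: 249.83 ∈ [213.52, 309.94] ↔ index [151, 200].
151 + (249.83−213.52)·(200−151)/(309.94−213.52) = 151 + 36.31·49/96.42 ≈ 169.45, so AQI = 169.
Sub-indices: PM2.5→25, SO₂→44, O₃→191, PM10→169. Ranked high→low: 191, 169, 44, 25. Second-highest sub-index = 169.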